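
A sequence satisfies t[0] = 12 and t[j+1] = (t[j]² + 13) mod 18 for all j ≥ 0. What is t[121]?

Listing terms: t[0] = 12; t[1] = 13; t[2] = 2; t[3] = 17; t[4] = 14; t[5] = 11; t[6] = 8; t[7] = 5; t[8] = 2.
Since t[8] = t[2] = 2, the sequence is eventually periodic: after a pre-period of length 2 it cycles with period 6.
For j ≥ 2, t[j] depends only on (j - 2) mod 6. (121 - 2) mod 6 = 5, so t[121] = t[7] = 5.

5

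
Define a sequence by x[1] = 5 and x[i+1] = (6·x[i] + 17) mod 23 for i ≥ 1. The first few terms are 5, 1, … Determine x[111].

We have x[1] = 5; x[2] = 1; x[3] = 0; x[4] = 17; x[5] = 4; x[6] = 18; x[7] = 10; x[8] = 8; x[9] = 19; x[10] = 16; x[11] = 21; x[12] = 5.
Since x[12] = x[1] = 5, the sequence is periodic with period 11.
So x[111] = x[1 + ((111-1) mod 11)] = x[1] = 5.

5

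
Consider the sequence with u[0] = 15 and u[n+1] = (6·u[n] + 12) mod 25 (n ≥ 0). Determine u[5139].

18

Listing terms: u[0] = 15; u[1] = 2; u[2] = 24; u[3] = 6; u[4] = 23; u[5] = 0; u[6] = 12; u[7] = 9; u[8] = 16; u[9] = 8; u[10] = 10; u[11] = 22; u[12] = 19; u[13] = 1; u[14] = 18; u[15] = 20; u[16] = 7; u[17] = 4; u[18] = 11; u[19] = 3; u[20] = 5; u[21] = 17; u[22] = 14; u[23] = 21; u[24] = 13; u[25] = 15.
Since u[25] = u[0] = 15, the sequence is periodic with period 25.
(5139 - 0) mod 25 = 14, so u[5139] = u[14] = 18.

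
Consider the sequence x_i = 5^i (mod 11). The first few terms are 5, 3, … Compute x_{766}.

5

Listing terms: x_1 = 5, x_2 = 3, x_3 = 4, x_4 = 9, x_5 = 1, x_6 = 5.
The sequence repeats with period 5.
(766 - 1) mod 5 = 0, so x_{766} = x_1 = 5.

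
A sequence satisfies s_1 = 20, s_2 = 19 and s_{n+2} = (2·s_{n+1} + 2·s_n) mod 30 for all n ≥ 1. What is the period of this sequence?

We have s_1 = 20,  s_2 = 19,  s_3 = 18,  s_4 = 14,  s_5 = 4,  s_6 = 6,  s_7 = 20,  s_8 = 22,  s_9 = 24,  s_{10} = 2,  s_{11} = 22,  s_{12} = 18,  s_{13} = 20,  s_{14} = 16,  s_{15} = 12,  s_{16} = 26,  s_{17} = 16,  s_{18} = 24,  s_{19} = 20,  s_{20} = 28,  s_{21} = 6,  s_{22} = 8,  s_{23} = 28,  s_{24} = 12,  s_{25} = 20,  s_{26} = 4,  s_{27} = 18,  s_{28} = 14.
Since (s_{27}, s_{28}) = (s_3, s_4) = (18, 14) (two consecutive terms determine the rest), the sequence is eventually periodic: after a pre-period of length 2 it cycles with period 24.

24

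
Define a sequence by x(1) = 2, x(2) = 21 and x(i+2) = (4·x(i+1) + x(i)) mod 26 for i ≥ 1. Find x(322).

13

We have x(1) = 2; x(2) = 21; x(3) = 8; x(4) = 1; x(5) = 12; x(6) = 23; x(7) = 0; x(8) = 23; x(9) = 14; x(10) = 1; x(11) = 18; x(12) = 21; x(13) = 24; x(14) = 13; x(15) = 24; x(16) = 5; x(17) = 18; x(18) = 25; x(19) = 14; x(20) = 3; x(21) = 0; x(22) = 3; x(23) = 12; x(24) = 25; x(25) = 8; x(26) = 5; x(27) = 2; x(28) = 13; x(29) = 2; x(30) = 21.
Since (x(29), x(30)) = (x(1), x(2)) = (2, 21) (two consecutive terms determine the rest), the sequence is periodic with period 28.
(322 - 1) mod 28 = 13, so x(322) = x(14) = 13.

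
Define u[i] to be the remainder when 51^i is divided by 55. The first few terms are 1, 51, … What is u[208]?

31

Computing terms: u[0] = 1, u[1] = 51, u[2] = 16, u[3] = 46, u[4] = 36, u[5] = 21, u[6] = 26, u[7] = 6, u[8] = 31, u[9] = 41, u[10] = 1.
The sequence repeats with period 10.
So u[208] = u[0 + ((208-0) mod 10)] = u[8] = 31.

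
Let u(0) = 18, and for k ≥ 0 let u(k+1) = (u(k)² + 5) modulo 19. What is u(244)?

u(0) = 18,  u(1) = 6,  u(2) = 3,  u(3) = 14,  u(4) = 11,  u(5) = 12,  u(6) = 16,  u(7) = 14.
Since u(7) = u(3) = 14, the sequence is eventually periodic: after a pre-period of length 3 it cycles with period 4.
For k ≥ 3, u(k) depends only on (k - 3) mod 4. (244 - 3) mod 4 = 1, so u(244) = u(4) = 11.

11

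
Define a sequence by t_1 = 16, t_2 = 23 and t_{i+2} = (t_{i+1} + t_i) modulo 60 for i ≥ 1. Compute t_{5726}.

43

Listing terms: t_1 = 16; t_2 = 23; t_3 = 39; t_4 = 2; t_5 = 41; t_6 = 43; t_7 = 24; t_8 = 7; t_9 = 31; t_{10} = 38; t_{11} = 9; t_{12} = 47; t_{13} = 56; t_{14} = 43; t_{15} = 39; t_{16} = 22; t_{17} = 1; t_{18} = 23; t_{19} = 24; t_{20} = 47; t_{21} = 11; t_{22} = 58; t_{23} = 9; t_{24} = 7; t_{25} = 16; t_{26} = 23.
The sequence repeats with period 24.
(5726 - 1) mod 24 = 13, so t_{5726} = t_{14} = 43.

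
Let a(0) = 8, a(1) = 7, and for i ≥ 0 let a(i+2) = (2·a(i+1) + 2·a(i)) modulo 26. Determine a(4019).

2

a(0) = 8, a(1) = 7, a(2) = 4, a(3) = 22, a(4) = 0, a(5) = 18, a(6) = 10, a(7) = 4, a(8) = 2, a(9) = 12, a(10) = 2, a(11) = 2, a(12) = 8, a(13) = 20, a(14) = 4, a(15) = 22.
Since (a(14), a(15)) = (a(2), a(3)) = (4, 22) (two consecutive terms determine the rest), the sequence is eventually periodic: after a pre-period of length 2 it cycles with period 12.
For i ≥ 2, a(i) depends only on (i - 2) mod 12. (4019 - 2) mod 12 = 9, so a(4019) = a(11) = 2.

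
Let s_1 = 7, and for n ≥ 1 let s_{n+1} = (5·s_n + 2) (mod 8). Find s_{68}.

We have s_1 = 7; s_2 = 5; s_3 = 3; s_4 = 1; s_5 = 7.
The sequence repeats with period 4.
So s_{68} = s_{1 + ((68-1) mod 4)} = s_4 = 1.

1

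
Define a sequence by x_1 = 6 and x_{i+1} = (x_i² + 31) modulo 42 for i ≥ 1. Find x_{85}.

x_1 = 6, x_2 = 25, x_3 = 26, x_4 = 35, x_5 = 38, x_6 = 5, x_7 = 14, x_8 = 17, x_9 = 26.
Since x_9 = x_3 = 26, the sequence is eventually periodic: after a pre-period of length 2 it cycles with period 6.
For i ≥ 3, x_i depends only on (i - 3) mod 6. (85 - 3) mod 6 = 4, so x_{85} = x_7 = 14.

14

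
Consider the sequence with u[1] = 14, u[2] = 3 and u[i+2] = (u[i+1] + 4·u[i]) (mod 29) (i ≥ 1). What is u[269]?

9

Computing terms: u[1] = 14,  u[2] = 3,  u[3] = 1,  u[4] = 13,  u[5] = 17,  u[6] = 11,  u[7] = 21,  u[8] = 7,  u[9] = 4,  u[10] = 3,  u[11] = 19,  u[12] = 2,  u[13] = 20,  u[14] = 28,  u[15] = 21,  u[16] = 17,  u[17] = 14,  u[18] = 24,  u[19] = 22,  u[20] = 2,  u[21] = 3,  u[22] = 11,  u[23] = 23,  u[24] = 9,  u[25] = 14,  u[26] = 21,  u[27] = 19,  u[28] = 16,  u[29] = 5,  u[30] = 11,  u[31] = 2,  u[32] = 17,  u[33] = 25,  u[34] = 6,  u[35] = 19,  u[36] = 14,  u[37] = 3.
Since (u[36], u[37]) = (u[1], u[2]) = (14, 3) (two consecutive terms determine the rest), the sequence is periodic with period 35.
So u[269] = u[1 + ((269-1) mod 35)] = u[24] = 9.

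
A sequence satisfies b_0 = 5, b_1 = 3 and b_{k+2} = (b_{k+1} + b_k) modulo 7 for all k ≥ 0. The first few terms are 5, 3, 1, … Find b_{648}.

Computing terms: b_0 = 5, b_1 = 3, b_2 = 1, b_3 = 4, b_4 = 5, b_5 = 2, b_6 = 0, b_7 = 2, b_8 = 2, b_9 = 4, b_{10} = 6, b_{11} = 3, b_{12} = 2, b_{13} = 5, b_{14} = 0, b_{15} = 5, b_{16} = 5, b_{17} = 3.
Since (b_{16}, b_{17}) = (b_0, b_1) = (5, 3) (two consecutive terms determine the rest), the sequence is periodic with period 16.
So b_{648} = b_{0 + ((648-0) mod 16)} = b_8 = 2.

2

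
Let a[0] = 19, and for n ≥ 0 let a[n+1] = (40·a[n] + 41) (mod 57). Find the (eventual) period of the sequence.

18

a[0] = 19; a[1] = 3; a[2] = 47; a[3] = 40; a[4] = 45; a[5] = 17; a[6] = 37; a[7] = 39; a[8] = 5; a[9] = 13; a[10] = 48; a[11] = 23; a[12] = 49; a[13] = 6; a[14] = 53; a[15] = 52; a[16] = 12; a[17] = 8; a[18] = 19.
The sequence repeats with period 18.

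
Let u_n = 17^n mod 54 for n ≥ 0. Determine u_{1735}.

u_0 = 1; u_1 = 17; u_2 = 19; u_3 = 53; u_4 = 37; u_5 = 35; u_6 = 1.
The sequence repeats with period 6.
So u_{1735} = u_{0 + ((1735-0) mod 6)} = u_1 = 17.

17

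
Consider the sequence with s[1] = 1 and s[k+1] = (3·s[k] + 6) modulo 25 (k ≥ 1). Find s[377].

6

Listing terms: s[1] = 1; s[2] = 9; s[3] = 8; s[4] = 5; s[5] = 21; s[6] = 19; s[7] = 13; s[8] = 20; s[9] = 16; s[10] = 4; s[11] = 18; s[12] = 10; s[13] = 11; s[14] = 14; s[15] = 23; s[16] = 0; s[17] = 6; s[18] = 24; s[19] = 3; s[20] = 15; s[21] = 1.
The sequence repeats with period 20.
(377 - 1) mod 20 = 16, so s[377] = s[17] = 6.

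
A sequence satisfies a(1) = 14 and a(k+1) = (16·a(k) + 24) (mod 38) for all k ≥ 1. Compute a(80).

28

We have a(1) = 14,  a(2) = 20,  a(3) = 2,  a(4) = 18,  a(5) = 8,  a(6) = 0,  a(7) = 24,  a(8) = 28,  a(9) = 16,  a(10) = 14.
The sequence repeats with period 9.
(80 - 1) mod 9 = 7, so a(80) = a(8) = 28.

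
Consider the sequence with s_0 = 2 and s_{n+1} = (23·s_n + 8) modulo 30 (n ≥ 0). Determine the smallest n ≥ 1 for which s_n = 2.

4

Computing terms: s_0 = 2,  s_1 = 24,  s_2 = 20,  s_3 = 18,  s_4 = 2.
The sequence repeats with period 4.
The value 2 next appears (with n ≥ 1) at s_4.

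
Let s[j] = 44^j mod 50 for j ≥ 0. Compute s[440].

26

Listing terms: s[0] = 1, s[1] = 44, s[2] = 36, s[3] = 34, s[4] = 46, s[5] = 24, s[6] = 6, s[7] = 14, s[8] = 16, s[9] = 4, s[10] = 26, s[11] = 44.
Since s[11] = s[1] = 44, the sequence is eventually periodic: after a pre-period of length 1 it cycles with period 10.
For j ≥ 1, s[j] depends only on (j - 1) mod 10. (440 - 1) mod 10 = 9, so s[440] = s[10] = 26.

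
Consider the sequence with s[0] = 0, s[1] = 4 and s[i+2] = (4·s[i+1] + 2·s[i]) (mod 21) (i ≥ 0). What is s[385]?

4

We have s[0] = 0; s[1] = 4; s[2] = 16; s[3] = 9; s[4] = 5; s[5] = 17; s[6] = 15; s[7] = 10; s[8] = 7; s[9] = 6; s[10] = 17; s[11] = 17; s[12] = 18; s[13] = 1; s[14] = 19; s[15] = 15; s[16] = 14; s[17] = 2; s[18] = 15; s[19] = 1; s[20] = 13; s[21] = 12; s[22] = 11; s[23] = 5; s[24] = 0; s[25] = 10; s[26] = 19; s[27] = 12; s[28] = 2; s[29] = 11; s[30] = 6; s[31] = 4; s[32] = 7; s[33] = 15; s[34] = 11; s[35] = 11; s[36] = 3; s[37] = 13; s[38] = 16; s[39] = 6; s[40] = 14; s[41] = 5; s[42] = 6; s[43] = 13; s[44] = 1; s[45] = 9; s[46] = 17; s[47] = 2; s[48] = 0; s[49] = 4.
The sequence repeats with period 48.
So s[385] = s[0 + ((385-0) mod 48)] = s[1] = 4.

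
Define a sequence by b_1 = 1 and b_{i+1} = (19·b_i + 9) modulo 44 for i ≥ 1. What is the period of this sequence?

Computing terms: b_1 = 1; b_2 = 28; b_3 = 13; b_4 = 36; b_5 = 33; b_6 = 20; b_7 = 37; b_8 = 8; b_9 = 29; b_{10} = 32; b_{11} = 1.
Since b_{11} = b_1 = 1, the sequence is periodic with period 10.

10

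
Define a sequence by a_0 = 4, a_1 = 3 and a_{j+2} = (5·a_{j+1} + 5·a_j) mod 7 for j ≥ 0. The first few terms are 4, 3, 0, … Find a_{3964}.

5

Computing terms: a_0 = 4, a_1 = 3, a_2 = 0, a_3 = 1, a_4 = 5, a_5 = 2, a_6 = 0, a_7 = 3, a_8 = 1, a_9 = 6, a_{10} = 0, a_{11} = 2, a_{12} = 3, a_{13} = 4, a_{14} = 0, a_{15} = 6, a_{16} = 2, a_{17} = 5, a_{18} = 0, a_{19} = 4, a_{20} = 6, a_{21} = 1, a_{22} = 0, a_{23} = 5, a_{24} = 4, a_{25} = 3.
The sequence repeats with period 24.
(3964 - 0) mod 24 = 4, so a_{3964} = a_4 = 5.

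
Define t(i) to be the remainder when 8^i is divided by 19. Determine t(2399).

12

Computing terms: t(0) = 1,  t(1) = 8,  t(2) = 7,  t(3) = 18,  t(4) = 11,  t(5) = 12,  t(6) = 1.
The sequence repeats with period 6.
(2399 - 0) mod 6 = 5, so t(2399) = t(5) = 12.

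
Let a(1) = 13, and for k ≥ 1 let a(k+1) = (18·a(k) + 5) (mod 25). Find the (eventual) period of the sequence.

4

a(1) = 13, a(2) = 14, a(3) = 7, a(4) = 6, a(5) = 13.
The sequence repeats with period 4.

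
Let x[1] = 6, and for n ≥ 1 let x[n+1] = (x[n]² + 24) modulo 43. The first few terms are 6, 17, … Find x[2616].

Listing terms: x[1] = 6; x[2] = 17; x[3] = 12; x[4] = 39; x[5] = 40; x[6] = 33; x[7] = 38; x[8] = 6.
Since x[8] = x[1] = 6, the sequence is periodic with period 7.
(2616 - 1) mod 7 = 4, so x[2616] = x[5] = 40.

40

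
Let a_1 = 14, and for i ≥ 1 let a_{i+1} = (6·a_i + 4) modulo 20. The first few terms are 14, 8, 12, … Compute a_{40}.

Computing terms: a_1 = 14,  a_2 = 8,  a_3 = 12,  a_4 = 16,  a_5 = 0,  a_6 = 4,  a_7 = 8.
Since a_7 = a_2 = 8, the sequence is eventually periodic: after a pre-period of length 1 it cycles with period 5.
For i ≥ 2, a_i depends only on (i - 2) mod 5. (40 - 2) mod 5 = 3, so a_{40} = a_5 = 0.

0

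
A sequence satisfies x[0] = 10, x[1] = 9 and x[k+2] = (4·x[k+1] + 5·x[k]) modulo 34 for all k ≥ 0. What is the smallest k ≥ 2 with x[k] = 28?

12

Computing terms: x[0] = 10, x[1] = 9, x[2] = 18, x[3] = 15, x[4] = 14, x[5] = 29, x[6] = 16, x[7] = 5, x[8] = 32, x[9] = 17, x[10] = 24, x[11] = 11, x[12] = 28, x[13] = 31, x[14] = 26, x[15] = 21, x[16] = 10, x[17] = 9.
The sequence repeats with period 16.
The value 28 first appears (with k ≥ 2) at x[12].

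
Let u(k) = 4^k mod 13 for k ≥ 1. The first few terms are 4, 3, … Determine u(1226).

3

Listing terms: u(1) = 4,  u(2) = 3,  u(3) = 12,  u(4) = 9,  u(5) = 10,  u(6) = 1,  u(7) = 4.
Since u(7) = u(1) = 4, the sequence is periodic with period 6.
So u(1226) = u(1 + ((1226-1) mod 6)) = u(2) = 3.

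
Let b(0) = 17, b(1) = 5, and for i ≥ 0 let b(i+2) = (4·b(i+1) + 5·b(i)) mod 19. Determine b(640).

We have b(0) = 17,  b(1) = 5,  b(2) = 10,  b(3) = 8,  b(4) = 6,  b(5) = 7,  b(6) = 1,  b(7) = 1,  b(8) = 9,  b(9) = 3,  b(10) = 0,  b(11) = 15,  b(12) = 3,  b(13) = 11,  b(14) = 2,  b(15) = 6,  b(16) = 15,  b(17) = 14,  b(18) = 17,  b(19) = 5.
Since (b(18), b(19)) = (b(0), b(1)) = (17, 5) (two consecutive terms determine the rest), the sequence is periodic with period 18.
So b(640) = b(0 + ((640-0) mod 18)) = b(10) = 0.

0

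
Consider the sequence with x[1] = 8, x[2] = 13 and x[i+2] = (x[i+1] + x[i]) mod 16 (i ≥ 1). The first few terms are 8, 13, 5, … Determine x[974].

5

Computing terms: x[1] = 8; x[2] = 13; x[3] = 5; x[4] = 2; x[5] = 7; x[6] = 9; x[7] = 0; x[8] = 9; x[9] = 9; x[10] = 2; x[11] = 11; x[12] = 13; x[13] = 8; x[14] = 5; x[15] = 13; x[16] = 2; x[17] = 15; x[18] = 1; x[19] = 0; x[20] = 1; x[21] = 1; x[22] = 2; x[23] = 3; x[24] = 5; x[25] = 8; x[26] = 13.
The sequence repeats with period 24.
(974 - 1) mod 24 = 13, so x[974] = x[14] = 5.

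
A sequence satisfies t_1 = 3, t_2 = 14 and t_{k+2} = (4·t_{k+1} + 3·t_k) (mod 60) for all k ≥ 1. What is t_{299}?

Computing terms: t_1 = 3,  t_2 = 14,  t_3 = 5,  t_4 = 2,  t_5 = 23,  t_6 = 38,  t_7 = 41,  t_8 = 38,  t_9 = 35,  t_{10} = 14,  t_{11} = 41,  t_{12} = 26,  t_{13} = 47,  t_{14} = 26,  t_{15} = 5,  t_{16} = 38,  t_{17} = 47,  t_{18} = 2,  t_{19} = 29,  t_{20} = 2,  t_{21} = 35,  t_{22} = 26,  t_{23} = 29,  t_{24} = 14,  t_{25} = 23,  t_{26} = 14,  t_{27} = 5.
Since (t_{26}, t_{27}) = (t_2, t_3) = (14, 5) (two consecutive terms determine the rest), the sequence is eventually periodic: after a pre-period of length 1 it cycles with period 24.
For k ≥ 2, t_k depends only on (k - 2) mod 24. (299 - 2) mod 24 = 9, so t_{299} = t_{11} = 41.

41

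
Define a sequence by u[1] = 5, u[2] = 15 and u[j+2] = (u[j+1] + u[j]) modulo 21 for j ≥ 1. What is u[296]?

4

Computing terms: u[1] = 5, u[2] = 15, u[3] = 20, u[4] = 14, u[5] = 13, u[6] = 6, u[7] = 19, u[8] = 4, u[9] = 2, u[10] = 6, u[11] = 8, u[12] = 14, u[13] = 1, u[14] = 15, u[15] = 16, u[16] = 10, u[17] = 5, u[18] = 15.
The sequence repeats with period 16.
(296 - 1) mod 16 = 7, so u[296] = u[8] = 4.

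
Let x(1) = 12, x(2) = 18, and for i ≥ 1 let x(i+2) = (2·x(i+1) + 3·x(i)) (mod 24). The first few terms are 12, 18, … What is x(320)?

x(1) = 12,  x(2) = 18,  x(3) = 0,  x(4) = 6,  x(5) = 12,  x(6) = 18.
Since (x(5), x(6)) = (x(1), x(2)) = (12, 18) (two consecutive terms determine the rest), the sequence is periodic with period 4.
(320 - 1) mod 4 = 3, so x(320) = x(4) = 6.

6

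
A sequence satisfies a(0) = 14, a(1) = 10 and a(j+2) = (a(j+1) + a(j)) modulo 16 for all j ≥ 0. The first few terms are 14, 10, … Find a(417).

10

We have a(0) = 14, a(1) = 10, a(2) = 8, a(3) = 2, a(4) = 10, a(5) = 12, a(6) = 6, a(7) = 2, a(8) = 8, a(9) = 10, a(10) = 2, a(11) = 12, a(12) = 14, a(13) = 10.
Since (a(12), a(13)) = (a(0), a(1)) = (14, 10) (two consecutive terms determine the rest), the sequence is periodic with period 12.
So a(417) = a(0 + ((417-0) mod 12)) = a(9) = 10.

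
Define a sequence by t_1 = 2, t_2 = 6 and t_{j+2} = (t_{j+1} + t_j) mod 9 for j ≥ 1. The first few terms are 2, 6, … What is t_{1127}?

7

Listing terms: t_1 = 2; t_2 = 6; t_3 = 8; t_4 = 5; t_5 = 4; t_6 = 0; t_7 = 4; t_8 = 4; t_9 = 8; t_{10} = 3; t_{11} = 2; t_{12} = 5; t_{13} = 7; t_{14} = 3; t_{15} = 1; t_{16} = 4; t_{17} = 5; t_{18} = 0; t_{19} = 5; t_{20} = 5; t_{21} = 1; t_{22} = 6; t_{23} = 7; t_{24} = 4; t_{25} = 2; t_{26} = 6.
The sequence repeats with period 24.
So t_{1127} = t_{1 + ((1127-1) mod 24)} = t_{23} = 7.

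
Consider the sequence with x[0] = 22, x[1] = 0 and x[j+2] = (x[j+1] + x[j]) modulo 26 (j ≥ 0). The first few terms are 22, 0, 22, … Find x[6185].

We have x[0] = 22; x[1] = 0; x[2] = 22; x[3] = 22; x[4] = 18; x[5] = 14; x[6] = 6; x[7] = 20; x[8] = 0; x[9] = 20; x[10] = 20; x[11] = 14; x[12] = 8; x[13] = 22; x[14] = 4; x[15] = 0; x[16] = 4; x[17] = 4; x[18] = 8; x[19] = 12; x[20] = 20; x[21] = 6; x[22] = 0; x[23] = 6; x[24] = 6; x[25] = 12; x[26] = 18; x[27] = 4; x[28] = 22; x[29] = 0.
Since (x[28], x[29]) = (x[0], x[1]) = (22, 0) (two consecutive terms determine the rest), the sequence is periodic with period 28.
So x[6185] = x[0 + ((6185-0) mod 28)] = x[25] = 12.

12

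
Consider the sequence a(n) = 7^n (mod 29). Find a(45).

Listing terms: a(1) = 7,  a(2) = 20,  a(3) = 24,  a(4) = 23,  a(5) = 16,  a(6) = 25,  a(7) = 1,  a(8) = 7.
Since a(8) = a(1) = 7, the sequence is periodic with period 7.
So a(45) = a(1 + ((45-1) mod 7)) = a(3) = 24.

24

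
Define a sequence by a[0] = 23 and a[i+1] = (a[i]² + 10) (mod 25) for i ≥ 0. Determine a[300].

1

Computing terms: a[0] = 23,  a[1] = 14,  a[2] = 6,  a[3] = 21,  a[4] = 1,  a[5] = 11,  a[6] = 6.
Since a[6] = a[2] = 6, the sequence is eventually periodic: after a pre-period of length 2 it cycles with period 4.
For i ≥ 2, a[i] depends only on (i - 2) mod 4. (300 - 2) mod 4 = 2, so a[300] = a[4] = 1.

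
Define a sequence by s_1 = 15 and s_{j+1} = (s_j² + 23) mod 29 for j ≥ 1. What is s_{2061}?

Listing terms: s_1 = 15,  s_2 = 16,  s_3 = 18,  s_4 = 28,  s_5 = 24,  s_6 = 19,  s_7 = 7,  s_8 = 14,  s_9 = 16.
Since s_9 = s_2 = 16, the sequence is eventually periodic: after a pre-period of length 1 it cycles with period 7.
For j ≥ 2, s_j depends only on (j - 2) mod 7. (2061 - 2) mod 7 = 1, so s_{2061} = s_3 = 18.

18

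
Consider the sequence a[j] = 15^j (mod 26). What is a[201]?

5

Listing terms: a[0] = 1; a[1] = 15; a[2] = 17; a[3] = 21; a[4] = 3; a[5] = 19; a[6] = 25; a[7] = 11; a[8] = 9; a[9] = 5; a[10] = 23; a[11] = 7; a[12] = 1.
The sequence repeats with period 12.
So a[201] = a[0 + ((201-0) mod 12)] = a[9] = 5.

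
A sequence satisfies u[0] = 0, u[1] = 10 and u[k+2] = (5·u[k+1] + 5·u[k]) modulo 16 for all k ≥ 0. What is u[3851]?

2

u[0] = 0, u[1] = 10, u[2] = 2, u[3] = 12, u[4] = 6, u[5] = 10, u[6] = 0, u[7] = 2, u[8] = 10, u[9] = 12, u[10] = 14, u[11] = 2, u[12] = 0, u[13] = 10.
The sequence repeats with period 12.
So u[3851] = u[0 + ((3851-0) mod 12)] = u[11] = 2.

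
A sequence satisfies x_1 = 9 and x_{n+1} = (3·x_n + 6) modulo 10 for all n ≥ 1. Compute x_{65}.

Listing terms: x_1 = 9; x_2 = 3; x_3 = 5; x_4 = 1; x_5 = 9.
The sequence repeats with period 4.
So x_{65} = x_{1 + ((65-1) mod 4)} = x_1 = 9.

9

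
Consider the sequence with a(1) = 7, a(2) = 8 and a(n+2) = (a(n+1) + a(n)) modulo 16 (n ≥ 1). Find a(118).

Listing terms: a(1) = 7, a(2) = 8, a(3) = 15, a(4) = 7, a(5) = 6, a(6) = 13, a(7) = 3, a(8) = 0, a(9) = 3, a(10) = 3, a(11) = 6, a(12) = 9, a(13) = 15, a(14) = 8, a(15) = 7, a(16) = 15, a(17) = 6, a(18) = 5, a(19) = 11, a(20) = 0, a(21) = 11, a(22) = 11, a(23) = 6, a(24) = 1, a(25) = 7, a(26) = 8.
Since (a(25), a(26)) = (a(1), a(2)) = (7, 8) (two consecutive terms determine the rest), the sequence is periodic with period 24.
So a(118) = a(1 + ((118-1) mod 24)) = a(22) = 11.

11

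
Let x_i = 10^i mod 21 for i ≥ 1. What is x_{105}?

13

We have x_1 = 10, x_2 = 16, x_3 = 13, x_4 = 4, x_5 = 19, x_6 = 1, x_7 = 10.
Since x_7 = x_1 = 10, the sequence is periodic with period 6.
(105 - 1) mod 6 = 2, so x_{105} = x_3 = 13.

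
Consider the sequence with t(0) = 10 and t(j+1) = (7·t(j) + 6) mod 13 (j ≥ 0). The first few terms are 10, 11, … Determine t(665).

We have t(0) = 10, t(1) = 11, t(2) = 5, t(3) = 2, t(4) = 7, t(5) = 3, t(6) = 1, t(7) = 0, t(8) = 6, t(9) = 9, t(10) = 4, t(11) = 8, t(12) = 10.
The sequence repeats with period 12.
(665 - 0) mod 12 = 5, so t(665) = t(5) = 3.

3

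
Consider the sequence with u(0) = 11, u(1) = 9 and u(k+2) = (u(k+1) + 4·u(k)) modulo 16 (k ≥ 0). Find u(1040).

We have u(0) = 11, u(1) = 9, u(2) = 5, u(3) = 9, u(4) = 13, u(5) = 1, u(6) = 5, u(7) = 9.
Since (u(6), u(7)) = (u(2), u(3)) = (5, 9) (two consecutive terms determine the rest), the sequence is eventually periodic: after a pre-period of length 2 it cycles with period 4.
For k ≥ 2, u(k) depends only on (k - 2) mod 4. (1040 - 2) mod 4 = 2, so u(1040) = u(4) = 13.

13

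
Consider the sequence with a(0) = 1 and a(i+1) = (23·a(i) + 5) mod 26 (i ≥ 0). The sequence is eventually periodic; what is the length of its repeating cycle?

We have a(0) = 1; a(1) = 2; a(2) = 25; a(3) = 8; a(4) = 7; a(5) = 10; a(6) = 1.
The sequence repeats with period 6.

6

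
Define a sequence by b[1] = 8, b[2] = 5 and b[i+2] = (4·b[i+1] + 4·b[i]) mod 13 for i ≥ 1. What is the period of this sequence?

21

Computing terms: b[1] = 8, b[2] = 5, b[3] = 0, b[4] = 7, b[5] = 2, b[6] = 10, b[7] = 9, b[8] = 11, b[9] = 2, b[10] = 0, b[11] = 8, b[12] = 6, b[13] = 4, b[14] = 1, b[15] = 7, b[16] = 6, b[17] = 0, b[18] = 11, b[19] = 5, b[20] = 12, b[21] = 3, b[22] = 8, b[23] = 5.
The sequence repeats with period 21.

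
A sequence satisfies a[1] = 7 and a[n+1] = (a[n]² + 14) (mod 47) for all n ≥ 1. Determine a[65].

Computing terms: a[1] = 7, a[2] = 16, a[3] = 35, a[4] = 17, a[5] = 21, a[6] = 32, a[7] = 4, a[8] = 30, a[9] = 21.
Since a[9] = a[5] = 21, the sequence is eventually periodic: after a pre-period of length 4 it cycles with period 4.
For n ≥ 5, a[n] depends only on (n - 5) mod 4. (65 - 5) mod 4 = 0, so a[65] = a[5] = 21.

21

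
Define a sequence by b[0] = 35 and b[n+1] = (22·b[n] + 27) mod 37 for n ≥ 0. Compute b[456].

18

Computing terms: b[0] = 35, b[1] = 20, b[2] = 23, b[3] = 15, b[4] = 24, b[5] = 0, b[6] = 27, b[7] = 29, b[8] = 36, b[9] = 5, b[10] = 26, b[11] = 7, b[12] = 33, b[13] = 13, b[14] = 17, b[15] = 31, b[16] = 6, b[17] = 11, b[18] = 10, b[19] = 25, b[20] = 22, b[21] = 30, b[22] = 21, b[23] = 8, b[24] = 18, b[25] = 16, b[26] = 9, b[27] = 3, b[28] = 19, b[29] = 1, b[30] = 12, b[31] = 32, b[32] = 28, b[33] = 14, b[34] = 2, b[35] = 34, b[36] = 35.
The sequence repeats with period 36.
(456 - 0) mod 36 = 24, so b[456] = b[24] = 18.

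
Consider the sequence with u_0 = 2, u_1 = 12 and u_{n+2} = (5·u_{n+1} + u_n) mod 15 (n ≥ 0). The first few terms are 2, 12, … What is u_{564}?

Computing terms: u_0 = 2,  u_1 = 12,  u_2 = 2,  u_3 = 7,  u_4 = 7,  u_5 = 12,  u_6 = 7,  u_7 = 2,  u_8 = 2,  u_9 = 12.
Since (u_8, u_9) = (u_0, u_1) = (2, 12) (two consecutive terms determine the rest), the sequence is periodic with period 8.
(564 - 0) mod 8 = 4, so u_{564} = u_4 = 7.

7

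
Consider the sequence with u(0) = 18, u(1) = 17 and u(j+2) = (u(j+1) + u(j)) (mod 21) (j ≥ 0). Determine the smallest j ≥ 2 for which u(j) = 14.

2

u(0) = 18,  u(1) = 17,  u(2) = 14,  u(3) = 10,  u(4) = 3,  u(5) = 13,  u(6) = 16,  u(7) = 8,  u(8) = 3,  u(9) = 11,  u(10) = 14,  u(11) = 4,  u(12) = 18,  u(13) = 1,  u(14) = 19,  u(15) = 20,  u(16) = 18,  u(17) = 17.
The sequence repeats with period 16.
The value 14 first appears (with j ≥ 2) at u(2).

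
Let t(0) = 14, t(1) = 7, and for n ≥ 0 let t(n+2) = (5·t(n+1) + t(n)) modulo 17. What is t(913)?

0

Computing terms: t(0) = 14,  t(1) = 7,  t(2) = 15,  t(3) = 14,  t(4) = 0,  t(5) = 14,  t(6) = 2,  t(7) = 7,  t(8) = 3,  t(9) = 5,  t(10) = 11,  t(11) = 9,  t(12) = 5,  t(13) = 0,  t(14) = 5,  t(15) = 8,  t(16) = 11,  t(17) = 12,  t(18) = 3,  t(19) = 10,  t(20) = 2,  t(21) = 3,  t(22) = 0,  t(23) = 3,  t(24) = 15,  t(25) = 10,  t(26) = 14,  t(27) = 12,  t(28) = 6,  t(29) = 8,  t(30) = 12,  t(31) = 0,  t(32) = 12,  t(33) = 9,  t(34) = 6,  t(35) = 5,  t(36) = 14,  t(37) = 7.
The sequence repeats with period 36.
So t(913) = t(0 + ((913-0) mod 36)) = t(13) = 0.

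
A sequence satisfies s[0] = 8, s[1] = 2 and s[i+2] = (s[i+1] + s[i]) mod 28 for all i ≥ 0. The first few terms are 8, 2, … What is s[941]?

Computing terms: s[0] = 8,  s[1] = 2,  s[2] = 10,  s[3] = 12,  s[4] = 22,  s[5] = 6,  s[6] = 0,  s[7] = 6,  s[8] = 6,  s[9] = 12,  s[10] = 18,  s[11] = 2,  s[12] = 20,  s[13] = 22,  s[14] = 14,  s[15] = 8,  s[16] = 22,  s[17] = 2,  s[18] = 24,  s[19] = 26,  s[20] = 22,  s[21] = 20,  s[22] = 14,  s[23] = 6,  s[24] = 20,  s[25] = 26,  s[26] = 18,  s[27] = 16,  s[28] = 6,  s[29] = 22,  s[30] = 0,  s[31] = 22,  s[32] = 22,  s[33] = 16,  s[34] = 10,  s[35] = 26,  s[36] = 8,  s[37] = 6,  s[38] = 14,  s[39] = 20,  s[40] = 6,  s[41] = 26,  s[42] = 4,  s[43] = 2,  s[44] = 6,  s[45] = 8,  s[46] = 14,  s[47] = 22,  s[48] = 8,  s[49] = 2.
The sequence repeats with period 48.
(941 - 0) mod 48 = 29, so s[941] = s[29] = 22.

22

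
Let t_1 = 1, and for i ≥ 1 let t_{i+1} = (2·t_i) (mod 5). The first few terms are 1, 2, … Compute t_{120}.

3

Computing terms: t_1 = 1,  t_2 = 2,  t_3 = 4,  t_4 = 3,  t_5 = 1.
Since t_5 = t_1 = 1, the sequence is periodic with period 4.
So t_{120} = t_{1 + ((120-1) mod 4)} = t_4 = 3.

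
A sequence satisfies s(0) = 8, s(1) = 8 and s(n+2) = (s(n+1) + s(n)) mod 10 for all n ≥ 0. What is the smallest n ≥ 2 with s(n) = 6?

2

Listing terms: s(0) = 8,  s(1) = 8,  s(2) = 6,  s(3) = 4,  s(4) = 0,  s(5) = 4,  s(6) = 4,  s(7) = 8,  s(8) = 2,  s(9) = 0,  s(10) = 2,  s(11) = 2,  s(12) = 4,  s(13) = 6,  s(14) = 0,  s(15) = 6,  s(16) = 6,  s(17) = 2,  s(18) = 8,  s(19) = 0,  s(20) = 8,  s(21) = 8.
The sequence repeats with period 20.
The value 6 first appears (with n ≥ 2) at s(2).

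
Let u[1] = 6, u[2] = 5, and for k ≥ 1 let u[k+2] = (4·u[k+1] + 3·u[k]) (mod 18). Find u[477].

u[1] = 6,  u[2] = 5,  u[3] = 2,  u[4] = 5,  u[5] = 8,  u[6] = 11,  u[7] = 14,  u[8] = 17,  u[9] = 2,  u[10] = 5.
Since (u[9], u[10]) = (u[3], u[4]) = (2, 5) (two consecutive terms determine the rest), the sequence is eventually periodic: after a pre-period of length 2 it cycles with period 6.
For k ≥ 3, u[k] depends only on (k - 3) mod 6. (477 - 3) mod 6 = 0, so u[477] = u[3] = 2.

2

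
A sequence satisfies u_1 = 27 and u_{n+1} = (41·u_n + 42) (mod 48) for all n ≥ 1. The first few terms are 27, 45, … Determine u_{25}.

u_1 = 27,  u_2 = 45,  u_3 = 15,  u_4 = 33,  u_5 = 3,  u_6 = 21,  u_7 = 39,  u_8 = 9,  u_9 = 27.
The sequence repeats with period 8.
So u_{25} = u_{1 + ((25-1) mod 8)} = u_1 = 27.

27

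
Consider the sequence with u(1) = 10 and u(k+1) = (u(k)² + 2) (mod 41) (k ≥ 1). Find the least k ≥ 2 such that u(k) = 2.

12

u(1) = 10,  u(2) = 20,  u(3) = 33,  u(4) = 25,  u(5) = 12,  u(6) = 23,  u(7) = 39,  u(8) = 6,  u(9) = 38,  u(10) = 11,  u(11) = 0,  u(12) = 2,  u(13) = 6.
Since u(13) = u(8) = 6, the sequence is eventually periodic: after a pre-period of length 7 it cycles with period 5.
The value 2 first appears (with k ≥ 2) at u(12).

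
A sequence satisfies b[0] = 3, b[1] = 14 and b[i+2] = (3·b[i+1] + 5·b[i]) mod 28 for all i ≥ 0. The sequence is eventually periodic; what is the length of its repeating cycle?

6

Computing terms: b[0] = 3; b[1] = 14; b[2] = 1; b[3] = 17; b[4] = 0; b[5] = 1; b[6] = 3; b[7] = 14.
Since (b[6], b[7]) = (b[0], b[1]) = (3, 14) (two consecutive terms determine the rest), the sequence is periodic with period 6.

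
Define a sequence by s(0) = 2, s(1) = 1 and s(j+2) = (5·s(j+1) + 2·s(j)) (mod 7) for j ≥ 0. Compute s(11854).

Listing terms: s(0) = 2, s(1) = 1, s(2) = 2, s(3) = 5, s(4) = 1, s(5) = 1, s(6) = 0, s(7) = 2, s(8) = 3, s(9) = 5, s(10) = 3, s(11) = 4, s(12) = 5, s(13) = 5, s(14) = 0, s(15) = 3, s(16) = 1, s(17) = 4, s(18) = 1, s(19) = 6, s(20) = 4, s(21) = 4, s(22) = 0, s(23) = 1, s(24) = 5, s(25) = 6, s(26) = 5, s(27) = 2, s(28) = 6, s(29) = 6, s(30) = 0, s(31) = 5, s(32) = 4, s(33) = 2, s(34) = 4, s(35) = 3, s(36) = 2, s(37) = 2, s(38) = 0, s(39) = 4, s(40) = 6, s(41) = 3, s(42) = 6, s(43) = 1, s(44) = 3, s(45) = 3, s(46) = 0, s(47) = 6, s(48) = 2, s(49) = 1.
Since (s(48), s(49)) = (s(0), s(1)) = (2, 1) (two consecutive terms determine the rest), the sequence is periodic with period 48.
So s(11854) = s(0 + ((11854-0) mod 48)) = s(46) = 0.

0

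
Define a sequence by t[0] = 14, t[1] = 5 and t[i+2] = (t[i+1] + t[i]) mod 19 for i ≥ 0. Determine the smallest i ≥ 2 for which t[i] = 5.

3

t[0] = 14, t[1] = 5, t[2] = 0, t[3] = 5, t[4] = 5, t[5] = 10, t[6] = 15, t[7] = 6, t[8] = 2, t[9] = 8, t[10] = 10, t[11] = 18, t[12] = 9, t[13] = 8, t[14] = 17, t[15] = 6, t[16] = 4, t[17] = 10, t[18] = 14, t[19] = 5.
Since (t[18], t[19]) = (t[0], t[1]) = (14, 5) (two consecutive terms determine the rest), the sequence is periodic with period 18.
The value 5 first appears (with i ≥ 2) at t[3].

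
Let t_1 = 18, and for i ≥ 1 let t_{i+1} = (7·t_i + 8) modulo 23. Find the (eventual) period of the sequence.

22

Listing terms: t_1 = 18,  t_2 = 19,  t_3 = 3,  t_4 = 6,  t_5 = 4,  t_6 = 13,  t_7 = 7,  t_8 = 11,  t_9 = 16,  t_{10} = 5,  t_{11} = 20,  t_{12} = 10,  t_{13} = 9,  t_{14} = 2,  t_{15} = 22,  t_{16} = 1,  t_{17} = 15,  t_{18} = 21,  t_{19} = 17,  t_{20} = 12,  t_{21} = 0,  t_{22} = 8,  t_{23} = 18.
Since t_{23} = t_1 = 18, the sequence is periodic with period 22.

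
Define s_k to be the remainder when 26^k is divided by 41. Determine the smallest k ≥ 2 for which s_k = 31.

4

We have s_1 = 26,  s_2 = 20,  s_3 = 28,  s_4 = 31,  s_5 = 27,  s_6 = 5,  s_7 = 7,  s_8 = 18,  s_9 = 17,  s_{10} = 32,  s_{11} = 12,  s_{12} = 25,  s_{13} = 35,  s_{14} = 8,  s_{15} = 3,  s_{16} = 37,  s_{17} = 19,  s_{18} = 2,  s_{19} = 11,  s_{20} = 40,  s_{21} = 15,  s_{22} = 21,  s_{23} = 13,  s_{24} = 10,  s_{25} = 14,  s_{26} = 36,  s_{27} = 34,  s_{28} = 23,  s_{29} = 24,  s_{30} = 9,  s_{31} = 29,  s_{32} = 16,  s_{33} = 6,  s_{34} = 33,  s_{35} = 38,  s_{36} = 4,  s_{37} = 22,  s_{38} = 39,  s_{39} = 30,  s_{40} = 1,  s_{41} = 26.
The sequence repeats with period 40.
The value 31 first appears (with k ≥ 2) at s_4.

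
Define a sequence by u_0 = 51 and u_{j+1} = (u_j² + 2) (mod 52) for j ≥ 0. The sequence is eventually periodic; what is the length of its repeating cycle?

Listing terms: u_0 = 51,  u_1 = 3,  u_2 = 11,  u_3 = 19,  u_4 = 51.
Since u_4 = u_0 = 51, the sequence is periodic with period 4.

4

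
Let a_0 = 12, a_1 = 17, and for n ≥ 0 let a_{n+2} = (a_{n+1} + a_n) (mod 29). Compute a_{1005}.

Listing terms: a_0 = 12; a_1 = 17; a_2 = 0; a_3 = 17; a_4 = 17; a_5 = 5; a_6 = 22; a_7 = 27; a_8 = 20; a_9 = 18; a_{10} = 9; a_{11} = 27; a_{12} = 7; a_{13} = 5; a_{14} = 12; a_{15} = 17.
Since (a_{14}, a_{15}) = (a_0, a_1) = (12, 17) (two consecutive terms determine the rest), the sequence is periodic with period 14.
So a_{1005} = a_{0 + ((1005-0) mod 14)} = a_{11} = 27.

27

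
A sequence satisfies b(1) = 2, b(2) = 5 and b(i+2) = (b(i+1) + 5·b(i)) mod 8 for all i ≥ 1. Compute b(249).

3

Computing terms: b(1) = 2, b(2) = 5, b(3) = 7, b(4) = 0, b(5) = 3, b(6) = 3, b(7) = 2, b(8) = 1, b(9) = 3, b(10) = 0, b(11) = 7, b(12) = 7, b(13) = 2, b(14) = 5.
The sequence repeats with period 12.
So b(249) = b(1 + ((249-1) mod 12)) = b(9) = 3.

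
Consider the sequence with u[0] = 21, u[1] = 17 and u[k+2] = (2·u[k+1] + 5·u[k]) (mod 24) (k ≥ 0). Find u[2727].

3

We have u[0] = 21,  u[1] = 17,  u[2] = 19,  u[3] = 3,  u[4] = 5,  u[5] = 1,  u[6] = 3,  u[7] = 11,  u[8] = 13,  u[9] = 9,  u[10] = 11,  u[11] = 19,  u[12] = 21,  u[13] = 17.
The sequence repeats with period 12.
So u[2727] = u[0 + ((2727-0) mod 12)] = u[3] = 3.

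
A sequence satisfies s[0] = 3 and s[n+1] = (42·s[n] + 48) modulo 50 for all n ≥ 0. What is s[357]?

34

s[0] = 3,  s[1] = 24,  s[2] = 6,  s[3] = 0,  s[4] = 48,  s[5] = 14,  s[6] = 36,  s[7] = 10,  s[8] = 18,  s[9] = 4,  s[10] = 16,  s[11] = 20,  s[12] = 38,  s[13] = 44,  s[14] = 46,  s[15] = 30,  s[16] = 8,  s[17] = 34,  s[18] = 26,  s[19] = 40,  s[20] = 28,  s[21] = 24.
Since s[21] = s[1] = 24, the sequence is eventually periodic: after a pre-period of length 1 it cycles with period 20.
For n ≥ 1, s[n] depends only on (n - 1) mod 20. (357 - 1) mod 20 = 16, so s[357] = s[17] = 34.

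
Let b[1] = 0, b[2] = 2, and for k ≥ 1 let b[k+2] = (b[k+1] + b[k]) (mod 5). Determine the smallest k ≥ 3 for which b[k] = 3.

10

Listing terms: b[1] = 0,  b[2] = 2,  b[3] = 2,  b[4] = 4,  b[5] = 1,  b[6] = 0,  b[7] = 1,  b[8] = 1,  b[9] = 2,  b[10] = 3,  b[11] = 0,  b[12] = 3,  b[13] = 3,  b[14] = 1,  b[15] = 4,  b[16] = 0,  b[17] = 4,  b[18] = 4,  b[19] = 3,  b[20] = 2,  b[21] = 0,  b[22] = 2.
The sequence repeats with period 20.
The value 3 first appears (with k ≥ 3) at b[10].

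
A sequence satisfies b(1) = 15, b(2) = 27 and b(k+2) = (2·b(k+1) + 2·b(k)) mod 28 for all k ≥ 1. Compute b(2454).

16

We have b(1) = 15; b(2) = 27; b(3) = 0; b(4) = 26; b(5) = 24; b(6) = 16; b(7) = 24; b(8) = 24; b(9) = 12; b(10) = 16; b(11) = 0; b(12) = 4; b(13) = 8; b(14) = 24; b(15) = 8; b(16) = 8; b(17) = 4; b(18) = 24; b(19) = 0; b(20) = 20; b(21) = 12; b(22) = 8; b(23) = 12; b(24) = 12; b(25) = 20; b(26) = 8; b(27) = 0; b(28) = 16; b(29) = 4; b(30) = 12; b(31) = 4; b(32) = 4; b(33) = 16; b(34) = 12; b(35) = 0; b(36) = 24; b(37) = 20; b(38) = 4; b(39) = 20; b(40) = 20; b(41) = 24; b(42) = 4; b(43) = 0; b(44) = 8; b(45) = 16; b(46) = 20; b(47) = 16; b(48) = 16; b(49) = 8; b(50) = 20; b(51) = 0; b(52) = 12; b(53) = 24; b(54) = 16.
Since (b(53), b(54)) = (b(5), b(6)) = (24, 16) (two consecutive terms determine the rest), the sequence is eventually periodic: after a pre-period of length 4 it cycles with period 48.
For k ≥ 5, b(k) depends only on (k - 5) mod 48. (2454 - 5) mod 48 = 1, so b(2454) = b(6) = 16.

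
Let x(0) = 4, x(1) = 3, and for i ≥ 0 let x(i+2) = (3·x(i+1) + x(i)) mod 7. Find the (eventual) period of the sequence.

Listing terms: x(0) = 4; x(1) = 3; x(2) = 6; x(3) = 0; x(4) = 6; x(5) = 4; x(6) = 4; x(7) = 2; x(8) = 3; x(9) = 4; x(10) = 1; x(11) = 0; x(12) = 1; x(13) = 3; x(14) = 3; x(15) = 5; x(16) = 4; x(17) = 3.
Since (x(16), x(17)) = (x(0), x(1)) = (4, 3) (two consecutive terms determine the rest), the sequence is periodic with period 16.

16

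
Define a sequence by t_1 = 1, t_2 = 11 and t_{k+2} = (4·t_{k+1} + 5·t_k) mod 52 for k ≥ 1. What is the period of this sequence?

4

We have t_1 = 1,  t_2 = 11,  t_3 = 49,  t_4 = 43,  t_5 = 1,  t_6 = 11.
Since (t_5, t_6) = (t_1, t_2) = (1, 11) (two consecutive terms determine the rest), the sequence is periodic with period 4.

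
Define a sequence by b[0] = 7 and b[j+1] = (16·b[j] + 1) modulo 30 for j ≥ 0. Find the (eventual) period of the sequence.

15

Computing terms: b[0] = 7,  b[1] = 23,  b[2] = 9,  b[3] = 25,  b[4] = 11,  b[5] = 27,  b[6] = 13,  b[7] = 29,  b[8] = 15,  b[9] = 1,  b[10] = 17,  b[11] = 3,  b[12] = 19,  b[13] = 5,  b[14] = 21,  b[15] = 7.
Since b[15] = b[0] = 7, the sequence is periodic with period 15.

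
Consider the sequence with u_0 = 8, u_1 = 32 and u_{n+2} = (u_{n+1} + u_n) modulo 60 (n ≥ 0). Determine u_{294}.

Listing terms: u_0 = 8, u_1 = 32, u_2 = 40, u_3 = 12, u_4 = 52, u_5 = 4, u_6 = 56, u_7 = 0, u_8 = 56, u_9 = 56, u_{10} = 52, u_{11} = 48, u_{12} = 40, u_{13} = 28, u_{14} = 8, u_{15} = 36, u_{16} = 44, u_{17} = 20, u_{18} = 4, u_{19} = 24, u_{20} = 28, u_{21} = 52, u_{22} = 20, u_{23} = 12, u_{24} = 32, u_{25} = 44, u_{26} = 16, u_{27} = 0, u_{28} = 16, u_{29} = 16, u_{30} = 32, u_{31} = 48, u_{32} = 20, u_{33} = 8, u_{34} = 28, u_{35} = 36, u_{36} = 4, u_{37} = 40, u_{38} = 44, u_{39} = 24, u_{40} = 8, u_{41} = 32.
Since (u_{40}, u_{41}) = (u_0, u_1) = (8, 32) (two consecutive terms determine the rest), the sequence is periodic with period 40.
(294 - 0) mod 40 = 14, so u_{294} = u_{14} = 8.

8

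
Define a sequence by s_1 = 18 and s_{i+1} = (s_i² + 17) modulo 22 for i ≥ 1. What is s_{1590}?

21

We have s_1 = 18, s_2 = 11, s_3 = 6, s_4 = 9, s_5 = 10, s_6 = 7, s_7 = 0, s_8 = 17, s_9 = 20, s_{10} = 21, s_{11} = 18.
Since s_{11} = s_1 = 18, the sequence is periodic with period 10.
So s_{1590} = s_{1 + ((1590-1) mod 10)} = s_{10} = 21.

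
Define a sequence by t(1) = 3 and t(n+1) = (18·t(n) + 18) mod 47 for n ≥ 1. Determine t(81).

Listing terms: t(1) = 3,  t(2) = 25,  t(3) = 45,  t(4) = 29,  t(5) = 23,  t(6) = 9,  t(7) = 39,  t(8) = 15,  t(9) = 6,  t(10) = 32,  t(11) = 30,  t(12) = 41,  t(13) = 4,  t(14) = 43,  t(15) = 40,  t(16) = 33,  t(17) = 1,  t(18) = 36,  t(19) = 8,  t(20) = 21,  t(21) = 20,  t(22) = 2,  t(23) = 7,  t(24) = 3.
The sequence repeats with period 23.
So t(81) = t(1 + ((81-1) mod 23)) = t(12) = 41.

41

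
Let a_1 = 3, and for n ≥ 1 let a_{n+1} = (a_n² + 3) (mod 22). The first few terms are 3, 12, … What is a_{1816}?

Listing terms: a_1 = 3, a_2 = 12, a_3 = 15, a_4 = 8, a_5 = 1, a_6 = 4, a_7 = 19, a_8 = 12.
Since a_8 = a_2 = 12, the sequence is eventually periodic: after a pre-period of length 1 it cycles with period 6.
For n ≥ 2, a_n depends only on (n - 2) mod 6. (1816 - 2) mod 6 = 2, so a_{1816} = a_4 = 8.

8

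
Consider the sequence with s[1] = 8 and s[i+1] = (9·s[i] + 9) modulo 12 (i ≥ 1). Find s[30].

Listing terms: s[1] = 8, s[2] = 9, s[3] = 6, s[4] = 3, s[5] = 0, s[6] = 9.
Since s[6] = s[2] = 9, the sequence is eventually periodic: after a pre-period of length 1 it cycles with period 4.
For i ≥ 2, s[i] depends only on (i - 2) mod 4. (30 - 2) mod 4 = 0, so s[30] = s[2] = 9.

9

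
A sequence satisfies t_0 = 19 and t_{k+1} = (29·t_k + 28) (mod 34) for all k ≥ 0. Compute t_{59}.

t_0 = 19; t_1 = 1; t_2 = 23; t_3 = 15; t_4 = 21; t_5 = 25; t_6 = 5; t_7 = 3; t_8 = 13; t_9 = 31; t_{10} = 9; t_{11} = 17; t_{12} = 11; t_{13} = 7; t_{14} = 27; t_{15} = 29; t_{16} = 19.
Since t_{16} = t_0 = 19, the sequence is periodic with period 16.
(59 - 0) mod 16 = 11, so t_{59} = t_{11} = 17.

17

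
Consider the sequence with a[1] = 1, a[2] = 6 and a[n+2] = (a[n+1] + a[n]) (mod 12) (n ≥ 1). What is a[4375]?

Listing terms: a[1] = 1, a[2] = 6, a[3] = 7, a[4] = 1, a[5] = 8, a[6] = 9, a[7] = 5, a[8] = 2, a[9] = 7, a[10] = 9, a[11] = 4, a[12] = 1, a[13] = 5, a[14] = 6, a[15] = 11, a[16] = 5, a[17] = 4, a[18] = 9, a[19] = 1, a[20] = 10, a[21] = 11, a[22] = 9, a[23] = 8, a[24] = 5, a[25] = 1, a[26] = 6.
The sequence repeats with period 24.
So a[4375] = a[1 + ((4375-1) mod 24)] = a[7] = 5.

5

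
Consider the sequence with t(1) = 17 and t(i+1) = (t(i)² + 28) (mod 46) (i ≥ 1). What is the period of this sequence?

4

We have t(1) = 17,  t(2) = 41,  t(3) = 7,  t(4) = 31,  t(5) = 23,  t(6) = 5,  t(7) = 7.
Since t(7) = t(3) = 7, the sequence is eventually periodic: after a pre-period of length 2 it cycles with period 4.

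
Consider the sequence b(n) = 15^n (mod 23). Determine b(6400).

9

We have b(0) = 1; b(1) = 15; b(2) = 18; b(3) = 17; b(4) = 2; b(5) = 7; b(6) = 13; b(7) = 11; b(8) = 4; b(9) = 14; b(10) = 3; b(11) = 22; b(12) = 8; b(13) = 5; b(14) = 6; b(15) = 21; b(16) = 16; b(17) = 10; b(18) = 12; b(19) = 19; b(20) = 9; b(21) = 20; b(22) = 1.
Since b(22) = b(0) = 1, the sequence is periodic with period 22.
So b(6400) = b(0 + ((6400-0) mod 22)) = b(20) = 9.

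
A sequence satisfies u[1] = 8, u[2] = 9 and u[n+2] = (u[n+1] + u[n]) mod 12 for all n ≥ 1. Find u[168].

1

Computing terms: u[1] = 8,  u[2] = 9,  u[3] = 5,  u[4] = 2,  u[5] = 7,  u[6] = 9,  u[7] = 4,  u[8] = 1,  u[9] = 5,  u[10] = 6,  u[11] = 11,  u[12] = 5,  u[13] = 4,  u[14] = 9,  u[15] = 1,  u[16] = 10,  u[17] = 11,  u[18] = 9,  u[19] = 8,  u[20] = 5,  u[21] = 1,  u[22] = 6,  u[23] = 7,  u[24] = 1,  u[25] = 8,  u[26] = 9.
The sequence repeats with period 24.
(168 - 1) mod 24 = 23, so u[168] = u[24] = 1.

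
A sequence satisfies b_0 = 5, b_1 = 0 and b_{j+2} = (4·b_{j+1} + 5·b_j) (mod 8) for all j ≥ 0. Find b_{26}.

Computing terms: b_0 = 5, b_1 = 0, b_2 = 1, b_3 = 4, b_4 = 5, b_5 = 0.
The sequence repeats with period 4.
(26 - 0) mod 4 = 2, so b_{26} = b_2 = 1.

1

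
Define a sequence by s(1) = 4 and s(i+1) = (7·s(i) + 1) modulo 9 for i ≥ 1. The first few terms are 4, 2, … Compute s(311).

s(1) = 4; s(2) = 2; s(3) = 6; s(4) = 7; s(5) = 5; s(6) = 0; s(7) = 1; s(8) = 8; s(9) = 3; s(10) = 4.
Since s(10) = s(1) = 4, the sequence is periodic with period 9.
(311 - 1) mod 9 = 4, so s(311) = s(5) = 5.

5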